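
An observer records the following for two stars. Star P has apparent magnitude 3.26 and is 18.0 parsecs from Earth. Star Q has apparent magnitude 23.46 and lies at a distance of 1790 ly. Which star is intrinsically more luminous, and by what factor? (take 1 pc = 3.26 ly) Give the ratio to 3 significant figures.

Star P is more luminous, by a factor of 129000.

Star P: M = m − 5 log₁₀ d + 5 = 3.26 − 5·1.2553 + 5 = 1.984
Star Q: d = 1790 ly / 3.26 = 549.1 pc
Star Q: M = m − 5 log₁₀ d + 5 = 23.46 − 5·2.7396 + 5 = 14.762
ΔM = M_P − M_Q = 1.984 − (14.762) = -12.778; smaller M is more luminous → Star P.
L ratio = 10^(0.4 |ΔM|) = 10^5.111 = 129200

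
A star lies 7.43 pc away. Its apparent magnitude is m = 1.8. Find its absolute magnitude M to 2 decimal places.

5 log₁₀(d/10 pc) = 5 log₁₀(7.430) − 5 = -0.645
M = m − 5 log₁₀(d/10) = 1.8 + 0.645 = 2.445

M ≈ 2.45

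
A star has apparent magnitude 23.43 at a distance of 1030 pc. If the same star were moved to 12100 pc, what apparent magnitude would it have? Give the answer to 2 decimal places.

m ≈ 28.78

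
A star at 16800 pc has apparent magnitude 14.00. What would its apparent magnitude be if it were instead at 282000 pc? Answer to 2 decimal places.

m ≈ 20.12

Flux ∝ 1/d², so Δm = 5 log₁₀(d₂/d₁) = 5 log₁₀(282000/16800) = 6.125
m₂ = m₁ + Δm = 14.00 + (6.125) = 20.125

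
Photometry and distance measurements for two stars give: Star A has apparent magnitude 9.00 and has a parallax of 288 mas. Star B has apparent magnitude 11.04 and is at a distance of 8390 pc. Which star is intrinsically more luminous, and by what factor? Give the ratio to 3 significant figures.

Star A: p = 288 mas = 0.288″ → d = 1/p = 3.472 pc
Star A: M = m − 5 log₁₀ d + 5 = 9.00 − 5·0.5406 + 5 = 11.297
Star B: M = m − 5 log₁₀ d + 5 = 11.04 − 5·3.9238 + 5 = -3.579
ΔM = M_A − M_B = 11.297 − (-3.579) = 14.876; smaller M is more luminous → Star B.
L ratio = 10^(0.4 |ΔM|) = 10^5.950 = 891900

Star B is more luminous, by a factor of 892000.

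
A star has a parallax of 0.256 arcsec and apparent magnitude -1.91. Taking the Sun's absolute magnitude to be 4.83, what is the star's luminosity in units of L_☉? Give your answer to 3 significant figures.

L/L_☉ ≈ 75.8

d = 1/p = 1/0.256″ = 3.906 pc
M = m − 5 log₁₀ d + 5 = -1.91 − 5·0.5918 + 5 = 0.131
M − M_☉ = 0.131 − 4.83 = -4.699
L/L_☉ = 10^(−0.4 × -4.699) = 75.77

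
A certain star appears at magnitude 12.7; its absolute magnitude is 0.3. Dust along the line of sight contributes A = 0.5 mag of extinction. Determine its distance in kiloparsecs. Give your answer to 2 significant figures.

d ≈ 2.4 kpc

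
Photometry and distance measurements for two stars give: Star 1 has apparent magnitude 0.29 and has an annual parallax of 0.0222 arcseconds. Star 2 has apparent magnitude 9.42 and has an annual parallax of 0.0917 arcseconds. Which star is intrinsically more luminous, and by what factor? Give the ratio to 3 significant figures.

Star 1 is more luminous, by a factor of 76600.

Star 1: d = 1/p = 1/0.0222″ = 45.05 pc
Star 1: M = m − 5 log₁₀ d + 5 = 0.29 − 5·1.6536 + 5 = -2.978
Star 2: d = 1/p = 1/0.0917″ = 10.91 pc
Star 2: M = m − 5 log₁₀ d + 5 = 9.42 − 5·1.0376 + 5 = 9.232
ΔM = M_1 − M_2 = -2.978 − (9.232) = -12.210; smaller M is more luminous → Star 1.
L ratio = 10^(0.4 |ΔM|) = 10^4.884 = 76570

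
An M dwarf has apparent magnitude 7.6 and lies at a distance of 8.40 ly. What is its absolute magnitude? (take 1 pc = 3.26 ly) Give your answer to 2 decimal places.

M ≈ 10.54

d = 8.40 ly / 3.26 = 2.577 pc
5 log₁₀(d/10 pc) = 5 log₁₀(2.577) − 5 = -2.945
M = m − 5 log₁₀(d/10) = 7.6 + 2.945 = 10.545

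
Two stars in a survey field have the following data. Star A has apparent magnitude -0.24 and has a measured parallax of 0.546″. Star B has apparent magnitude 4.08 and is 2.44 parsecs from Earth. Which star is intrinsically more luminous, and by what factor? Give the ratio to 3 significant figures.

Star A is more luminous, by a factor of 30.1.

Star A: d = 1/p = 1/0.546″ = 1.832 pc
Star A: M = m − 5 log₁₀ d + 5 = -0.24 − 5·0.2628 + 5 = 3.446
Star B: M = m − 5 log₁₀ d + 5 = 4.08 − 5·0.3874 + 5 = 7.143
ΔM = M_A − M_B = 3.446 − (7.143) = -3.697; smaller M is more luminous → Star A.
L ratio = 10^(0.4 |ΔM|) = 10^1.479 = 30.12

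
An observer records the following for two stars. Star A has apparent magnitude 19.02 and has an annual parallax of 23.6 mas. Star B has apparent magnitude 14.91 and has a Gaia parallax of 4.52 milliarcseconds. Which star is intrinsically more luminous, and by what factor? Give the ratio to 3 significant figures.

Star B is more luminous, by a factor of 1200.

Star A: p = 23.6 mas = 0.0236″ → d = 1/p = 42.37 pc
Star A: M = m − 5 log₁₀ d + 5 = 19.02 − 5·1.6271 + 5 = 15.885
Star B: p = 4.52 mas = 4.52×10^-3″ → d = 1/p = 221.2 pc
Star B: M = m − 5 log₁₀ d + 5 = 14.91 − 5·2.3449 + 5 = 8.186
ΔM = M_A − M_B = 15.885 − (8.186) = 7.699; smaller M is more luminous → Star B.
L ratio = 10^(0.4 |ΔM|) = 10^3.080 = 1201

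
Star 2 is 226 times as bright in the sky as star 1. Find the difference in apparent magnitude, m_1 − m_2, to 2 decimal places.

m_1 − m_2 ≈ 5.89

Pogson: Δm = −2.5 log₁₀(ratio) = −2.5 log₁₀(226) = −2.5 × 2.3541 = -5.885
Star 2 is brighter so has the smaller magnitude: m_1 − m_2 is positive.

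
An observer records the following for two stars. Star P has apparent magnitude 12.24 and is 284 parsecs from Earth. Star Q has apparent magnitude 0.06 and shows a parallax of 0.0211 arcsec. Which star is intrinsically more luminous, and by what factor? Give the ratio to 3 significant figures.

Star Q is more luminous, by a factor of 2070.

Star P: M = m − 5 log₁₀ d + 5 = 12.24 − 5·2.4533 + 5 = 4.973
Star Q: d = 1/p = 1/0.0211″ = 47.39 pc
Star Q: M = m − 5 log₁₀ d + 5 = 0.06 − 5·1.6757 + 5 = -3.319
ΔM = M_P − M_Q = 4.973 − (-3.319) = 8.292; smaller M is more luminous → Star Q.
L ratio = 10^(0.4 |ΔM|) = 10^3.317 = 2074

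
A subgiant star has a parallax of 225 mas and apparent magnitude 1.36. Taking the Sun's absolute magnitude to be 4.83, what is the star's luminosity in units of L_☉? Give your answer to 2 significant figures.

L/L_☉ ≈ 4.8

d = 1/p = 1000/225 mas = 4.444 pc
M = m − 5 log₁₀ d + 5 = 1.36 − 5·0.6478 + 5 = 3.121
M − M_☉ = 3.121 − 4.83 = -1.709
L/L_☉ = 10^(−0.4 × -1.709) = 4.827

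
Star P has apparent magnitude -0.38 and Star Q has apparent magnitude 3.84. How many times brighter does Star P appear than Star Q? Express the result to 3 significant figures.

48.8

Δm = -0.38 − (3.84) = -4.22
Flux ratio = 10^(−0.4 Δm) = 10^(−0.4 × -4.22) = 10^1.688 = 48.75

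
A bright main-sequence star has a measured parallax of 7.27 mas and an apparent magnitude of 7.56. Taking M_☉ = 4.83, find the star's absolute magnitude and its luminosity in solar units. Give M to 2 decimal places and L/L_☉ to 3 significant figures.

M ≈ 1.87; L/L_☉ ≈ 15.3

d = 1/p = 1000/7.27 mas = 137.6 pc
M = m − 5 log₁₀ d + 5 = 7.56 − 5·2.1385 + 5 = 1.868
M − M_☉ = 1.868 − 4.83 = -2.962
L/L_☉ = 10^(−0.4 × -2.962) = 15.31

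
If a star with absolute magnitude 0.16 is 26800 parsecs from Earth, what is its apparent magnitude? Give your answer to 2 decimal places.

m = M + 5 log₁₀ d − 5 = 0.16 + 5·4.4281 − 5 = 17.301

m ≈ 17.30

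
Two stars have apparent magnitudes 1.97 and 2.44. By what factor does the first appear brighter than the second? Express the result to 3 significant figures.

1.54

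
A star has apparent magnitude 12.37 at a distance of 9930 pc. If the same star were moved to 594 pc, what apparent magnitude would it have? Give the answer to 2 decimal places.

Flux ∝ 1/d², so Δm = 5 log₁₀(d₂/d₁) = 5 log₁₀(594/9930) = -6.116
m₂ = m₁ + Δm = 12.37 + (-6.116) = 6.254

m ≈ 6.25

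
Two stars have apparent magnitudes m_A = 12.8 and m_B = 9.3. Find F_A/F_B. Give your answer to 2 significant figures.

Magnitude difference = 3.5
Flux ratio = 10^(−0.4 Δm) = 10^(−0.4 × 3.5) = 10^-1.400 = 0.03981

F_A/F_B ≈ 0.040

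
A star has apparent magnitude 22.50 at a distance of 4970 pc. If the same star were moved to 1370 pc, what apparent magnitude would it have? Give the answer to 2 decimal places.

Flux ∝ 1/d², so Δm = 5 log₁₀(d₂/d₁) = 5 log₁₀(1370/4970) = -2.798
m₂ = m₁ + Δm = 22.50 + (-2.798) = 19.702

m ≈ 19.70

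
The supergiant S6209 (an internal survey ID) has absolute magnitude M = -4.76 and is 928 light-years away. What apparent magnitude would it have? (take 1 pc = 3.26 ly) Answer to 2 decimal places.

m ≈ 2.51

d = 928 ly / 3.26 = 284.7 pc
m = M + 5 log₁₀ d − 5 = -4.76 + 5·2.4543 − 5 = 2.512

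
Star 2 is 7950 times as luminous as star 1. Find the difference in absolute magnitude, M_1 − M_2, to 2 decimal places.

Pogson: ΔM = −2.5 log₁₀(ratio) = −2.5 log₁₀(7950) = −2.5 × 3.9004 = -9.751
Star 2 is brighter so has the smaller magnitude: M_1 − M_2 is positive.

M_1 − M_2 ≈ 9.75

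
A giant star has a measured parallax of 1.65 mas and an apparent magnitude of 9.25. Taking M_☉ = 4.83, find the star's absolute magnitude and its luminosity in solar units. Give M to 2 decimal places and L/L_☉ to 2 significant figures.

d = 1/p = 1000/1.65 mas = 606.1 pc
M = m − 5 log₁₀ d + 5 = 9.25 − 5·2.7825 + 5 = 0.337
M − M_☉ = 0.337 − 4.83 = -4.493
L/L_☉ = 10^(−0.4 × -4.493) = 62.67

M ≈ 0.34; L/L_☉ ≈ 63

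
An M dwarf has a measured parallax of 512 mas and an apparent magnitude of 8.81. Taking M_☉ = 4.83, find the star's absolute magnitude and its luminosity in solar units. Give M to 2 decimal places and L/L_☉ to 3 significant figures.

d = 1/p = 1000/512 mas = 1.953 pc
M = m − 5 log₁₀ d + 5 = 8.81 − 5·0.2907 + 5 = 12.356
M − M_☉ = 12.356 − 4.83 = 7.526
L/L_☉ = 10^(−0.4 × 7.526) = 9.760×10^-4

M ≈ 12.36; L/L_☉ ≈ 9.76×10^-4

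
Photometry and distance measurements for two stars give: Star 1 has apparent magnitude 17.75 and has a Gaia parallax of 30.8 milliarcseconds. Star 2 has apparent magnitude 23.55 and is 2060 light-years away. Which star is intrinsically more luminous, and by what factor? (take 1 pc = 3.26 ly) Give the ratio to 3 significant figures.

Star 1: p = 30.8 mas = 0.0308″ → d = 1/p = 32.47 pc
Star 1: M = m − 5 log₁₀ d + 5 = 17.75 − 5·1.5114 + 5 = 15.193
Star 2: d = 2060 ly / 3.26 = 631.9 pc
Star 2: M = m − 5 log₁₀ d + 5 = 23.55 − 5·2.8006 + 5 = 14.547
ΔM = M_1 − M_2 = 15.193 − (14.547) = 0.646; smaller M is more luminous → Star 2.
L ratio = 10^(0.4 |ΔM|) = 10^0.258 = 1.813

Star 2 is more luminous, by a factor of 1.81.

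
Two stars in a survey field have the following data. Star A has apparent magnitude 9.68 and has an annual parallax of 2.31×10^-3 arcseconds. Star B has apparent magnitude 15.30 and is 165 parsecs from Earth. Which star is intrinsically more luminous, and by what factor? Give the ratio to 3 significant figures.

Star A is more luminous, by a factor of 1220.

Star A: d = 1/p = 1/2.31×10^-3″ = 432.9 pc
Star A: M = m − 5 log₁₀ d + 5 = 9.68 − 5·2.6364 + 5 = 1.498
Star B: M = m − 5 log₁₀ d + 5 = 15.30 − 5·2.2175 + 5 = 9.213
ΔM = M_A − M_B = 1.498 − (9.213) = -7.715; smaller M is more luminous → Star A.
L ratio = 10^(0.4 |ΔM|) = 10^3.086 = 1218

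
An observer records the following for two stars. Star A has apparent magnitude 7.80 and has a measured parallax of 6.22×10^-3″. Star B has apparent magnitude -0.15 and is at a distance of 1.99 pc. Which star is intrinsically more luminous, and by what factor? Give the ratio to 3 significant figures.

Star A is more luminous, by a factor of 4.31.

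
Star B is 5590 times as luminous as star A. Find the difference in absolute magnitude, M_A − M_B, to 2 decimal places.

Pogson: ΔM = −2.5 log₁₀(ratio) = −2.5 log₁₀(5590) = −2.5 × 3.7474 = -9.369
Star B is brighter so has the smaller magnitude: M_A − M_B is positive.

M_A − M_B ≈ 9.37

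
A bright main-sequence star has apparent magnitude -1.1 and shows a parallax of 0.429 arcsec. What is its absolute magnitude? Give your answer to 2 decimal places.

d = 1/p = 1/0.429″ = 2.331 pc
5 log₁₀(d/10 pc) = 5 log₁₀(2.331) − 5 = -3.162
M = m − 5 log₁₀(d/10) = -1.1 + 3.162 = 2.062

M ≈ 2.06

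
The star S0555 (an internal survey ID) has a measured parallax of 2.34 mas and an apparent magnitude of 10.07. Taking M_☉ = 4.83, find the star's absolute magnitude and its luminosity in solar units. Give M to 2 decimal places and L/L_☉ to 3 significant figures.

d = 1/p = 1000/2.34 mas = 427.4 pc
M = m − 5 log₁₀ d + 5 = 10.07 − 5·2.6308 + 5 = 1.916
M − M_☉ = 1.916 − 4.83 = -2.914
L/L_☉ = 10^(−0.4 × -2.914) = 14.64

M ≈ 1.92; L/L_☉ ≈ 14.6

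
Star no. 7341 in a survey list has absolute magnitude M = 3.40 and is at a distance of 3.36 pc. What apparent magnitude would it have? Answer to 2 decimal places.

m ≈ 1.03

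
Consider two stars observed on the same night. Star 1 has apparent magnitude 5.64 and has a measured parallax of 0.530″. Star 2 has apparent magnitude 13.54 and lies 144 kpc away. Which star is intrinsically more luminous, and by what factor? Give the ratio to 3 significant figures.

Star 2 is more luminous, by a factor of 4.03×10^6.

Star 1: d = 1/p = 1/0.530″ = 1.887 pc
Star 1: M = m − 5 log₁₀ d + 5 = 5.64 − 5·0.2757 + 5 = 9.261
Star 2: d = 144 kpc = 144000 pc
Star 2: M = m − 5 log₁₀ d + 5 = 13.54 − 5·5.1584 + 5 = -7.252
ΔM = M_1 − M_2 = 9.261 − (-7.252) = 16.513; smaller M is more luminous → Star 2.
L ratio = 10^(0.4 |ΔM|) = 10^6.605 = 4.030×10^6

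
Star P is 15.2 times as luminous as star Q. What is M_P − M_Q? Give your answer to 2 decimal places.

M_P − M_Q ≈ -2.95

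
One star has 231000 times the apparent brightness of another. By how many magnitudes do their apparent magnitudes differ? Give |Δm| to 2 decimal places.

|Δm| ≈ 13.41

Pogson: Δm = −2.5 log₁₀(ratio) = −2.5 log₁₀(231000) = −2.5 × 5.3636 = -13.409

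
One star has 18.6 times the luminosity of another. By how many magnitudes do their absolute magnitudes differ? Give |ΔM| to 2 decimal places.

Pogson: ΔM = −2.5 log₁₀(ratio) = −2.5 log₁₀(18.6) = −2.5 × 1.2695 = -3.174

|ΔM| ≈ 3.17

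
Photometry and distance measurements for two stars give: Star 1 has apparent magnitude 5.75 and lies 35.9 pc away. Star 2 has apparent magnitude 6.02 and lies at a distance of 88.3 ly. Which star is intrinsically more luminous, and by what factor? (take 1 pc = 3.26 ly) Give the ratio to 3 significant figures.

Star 1 is more luminous, by a factor of 2.25.

Star 1: M = m − 5 log₁₀ d + 5 = 5.75 − 5·1.5551 + 5 = 2.975
Star 2: d = 88.3 ly / 3.26 = 27.09 pc
Star 2: M = m − 5 log₁₀ d + 5 = 6.02 − 5·1.4327 + 5 = 3.856
ΔM = M_1 − M_2 = 2.975 − (3.856) = -0.882; smaller M is more luminous → Star 1.
L ratio = 10^(0.4 |ΔM|) = 10^0.353 = 2.253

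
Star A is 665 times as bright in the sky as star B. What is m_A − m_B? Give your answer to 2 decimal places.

Pogson: Δm = −2.5 log₁₀(ratio) = −2.5 log₁₀(665) = −2.5 × 2.8228 = -7.057
Star A is brighter, so it has the smaller magnitude: the difference is negative.

m_A − m_B ≈ -7.06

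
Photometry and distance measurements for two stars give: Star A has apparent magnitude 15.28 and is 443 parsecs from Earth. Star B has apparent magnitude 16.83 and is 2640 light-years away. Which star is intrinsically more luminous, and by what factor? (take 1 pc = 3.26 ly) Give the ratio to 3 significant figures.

Star A: M = m − 5 log₁₀ d + 5 = 15.28 − 5·2.6464 + 5 = 7.048
Star B: d = 2640 ly / 3.26 = 809.8 pc
Star B: M = m − 5 log₁₀ d + 5 = 16.83 − 5·2.9084 + 5 = 7.288
ΔM = M_A − M_B = 7.048 − (7.288) = -0.240; smaller M is more luminous → Star A.
L ratio = 10^(0.4 |ΔM|) = 10^0.096 = 1.247

Star A is more luminous, by a factor of 1.25.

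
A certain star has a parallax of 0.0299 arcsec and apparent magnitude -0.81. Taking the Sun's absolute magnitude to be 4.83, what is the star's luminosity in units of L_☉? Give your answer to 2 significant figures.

L/L_☉ ≈ 2000

d = 1/p = 1/0.0299″ = 33.44 pc
M = m − 5 log₁₀ d + 5 = -0.81 − 5·1.5243 + 5 = -3.432
M − M_☉ = -3.432 − 4.83 = -8.262
L/L_☉ = 10^(−0.4 × -8.262) = 2017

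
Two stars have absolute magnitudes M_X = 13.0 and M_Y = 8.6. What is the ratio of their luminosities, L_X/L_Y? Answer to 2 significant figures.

L_X/L_Y ≈ 0.017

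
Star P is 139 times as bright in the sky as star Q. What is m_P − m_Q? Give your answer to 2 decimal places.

Pogson: Δm = −2.5 log₁₀(ratio) = −2.5 log₁₀(139) = −2.5 × 2.1430 = -5.358
Star P is brighter, so it has the smaller magnitude: the difference is negative.

m_P − m_Q ≈ -5.36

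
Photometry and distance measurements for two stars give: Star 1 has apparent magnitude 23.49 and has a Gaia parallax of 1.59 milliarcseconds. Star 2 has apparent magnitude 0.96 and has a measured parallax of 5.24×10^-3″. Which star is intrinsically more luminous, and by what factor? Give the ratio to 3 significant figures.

Star 2 is more luminous, by a factor of 9.47×10^7.

Star 1: p = 1.59 mas = 1.59×10^-3″ → d = 1/p = 628.9 pc
Star 1: M = m − 5 log₁₀ d + 5 = 23.49 − 5·2.7986 + 5 = 14.497
Star 2: d = 1/p = 1/5.24×10^-3″ = 190.8 pc
Star 2: M = m − 5 log₁₀ d + 5 = 0.96 − 5·2.2807 + 5 = -5.443
ΔM = M_1 − M_2 = 14.497 − (-5.443) = 19.940; smaller M is more luminous → Star 2.
L ratio = 10^(0.4 |ΔM|) = 10^7.976 = 9.465×10^7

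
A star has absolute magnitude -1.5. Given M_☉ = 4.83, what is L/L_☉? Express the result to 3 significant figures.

M − M_☉ = -1.5 − 4.83 = -6.330
L/L_☉ = 10^(−0.4 (M − M_☉)) = 10^2.532 = 340.4

L/L_☉ ≈ 340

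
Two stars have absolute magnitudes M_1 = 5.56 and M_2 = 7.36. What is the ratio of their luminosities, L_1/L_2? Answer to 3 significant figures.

L_1/L_2 ≈ 5.25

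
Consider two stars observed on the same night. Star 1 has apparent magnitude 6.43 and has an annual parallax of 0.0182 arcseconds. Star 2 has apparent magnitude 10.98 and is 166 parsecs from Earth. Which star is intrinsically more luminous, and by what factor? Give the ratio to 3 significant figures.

Star 1: d = 1/p = 1/0.0182″ = 54.95 pc
Star 1: M = m − 5 log₁₀ d + 5 = 6.43 − 5·1.7399 + 5 = 2.730
Star 2: M = m − 5 log₁₀ d + 5 = 10.98 − 5·2.2201 + 5 = 4.879
ΔM = M_1 − M_2 = 2.730 − (4.879) = -2.149; smaller M is more luminous → Star 1.
L ratio = 10^(0.4 |ΔM|) = 10^0.860 = 7.238

Star 1 is more luminous, by a factor of 7.24.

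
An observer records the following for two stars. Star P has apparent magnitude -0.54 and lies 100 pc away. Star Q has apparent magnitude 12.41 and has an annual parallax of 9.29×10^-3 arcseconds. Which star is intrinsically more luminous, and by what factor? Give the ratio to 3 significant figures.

Star P is more luminous, by a factor of 131000.

Star P: M = m − 5 log₁₀ d + 5 = -0.54 − 5·2.0000 + 5 = -5.540
Star Q: d = 1/p = 1/9.29×10^-3″ = 107.6 pc
Star Q: M = m − 5 log₁₀ d + 5 = 12.41 − 5·2.0320 + 5 = 7.250
ΔM = M_P − M_Q = -5.540 − (7.250) = -12.790; smaller M is more luminous → Star P.
L ratio = 10^(0.4 |ΔM|) = 10^5.116 = 130600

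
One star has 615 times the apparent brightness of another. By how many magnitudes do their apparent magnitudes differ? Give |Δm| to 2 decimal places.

Pogson: Δm = −2.5 log₁₀(ratio) = −2.5 log₁₀(615) = −2.5 × 2.7889 = -6.972

|Δm| ≈ 6.97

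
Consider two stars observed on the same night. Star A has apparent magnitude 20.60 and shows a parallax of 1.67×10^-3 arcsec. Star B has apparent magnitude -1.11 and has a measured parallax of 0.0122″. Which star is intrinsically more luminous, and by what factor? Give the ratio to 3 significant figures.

Star A: d = 1/p = 1/1.67×10^-3″ = 598.8 pc
Star A: M = m − 5 log₁₀ d + 5 = 20.60 − 5·2.7773 + 5 = 11.714
Star B: d = 1/p = 1/0.0122″ = 81.97 pc
Star B: M = m − 5 log₁₀ d + 5 = -1.11 − 5·1.9136 + 5 = -5.678
ΔM = M_A − M_B = 11.714 − (-5.678) = 17.392; smaller M is more luminous → Star B.
L ratio = 10^(0.4 |ΔM|) = 10^6.957 = 9.051×10^6

Star B is more luminous, by a factor of 9.05×10^6.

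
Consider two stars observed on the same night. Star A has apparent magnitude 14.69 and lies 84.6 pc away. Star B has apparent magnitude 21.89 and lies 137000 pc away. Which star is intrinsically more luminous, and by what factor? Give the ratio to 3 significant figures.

Star A: M = m − 5 log₁₀ d + 5 = 14.69 − 5·1.9274 + 5 = 10.053
Star B: M = m − 5 log₁₀ d + 5 = 21.89 − 5·5.1367 + 5 = 1.206
ΔM = M_A − M_B = 10.053 − (1.206) = 8.847; smaller M is more luminous → Star B.
L ratio = 10^(0.4 |ΔM|) = 10^3.539 = 3457

Star B is more luminous, by a factor of 3460.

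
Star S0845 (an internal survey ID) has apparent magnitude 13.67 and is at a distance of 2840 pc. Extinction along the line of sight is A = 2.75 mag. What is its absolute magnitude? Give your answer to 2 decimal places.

M ≈ -1.35

5 log₁₀(d/10 pc) = 5 log₁₀(2840) − 5 = 12.267
M = m − 5 log₁₀(d/10) − A = 13.67 − 12.267 − 2.75 = -1.347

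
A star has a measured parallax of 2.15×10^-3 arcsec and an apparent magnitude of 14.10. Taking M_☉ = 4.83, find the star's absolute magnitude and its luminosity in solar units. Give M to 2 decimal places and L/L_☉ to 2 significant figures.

M ≈ 5.76; L/L_☉ ≈ 0.42

d = 1/p = 1/2.15×10^-3″ = 465.1 pc
M = m − 5 log₁₀ d + 5 = 14.10 − 5·2.6676 + 5 = 5.762
M − M_☉ = 5.762 − 4.83 = 0.932
L/L_☉ = 10^(−0.4 × 0.932) = 0.4238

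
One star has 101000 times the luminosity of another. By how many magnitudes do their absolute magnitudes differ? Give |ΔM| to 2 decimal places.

|ΔM| ≈ 12.51

Pogson: ΔM = −2.5 log₁₀(ratio) = −2.5 log₁₀(101000) = −2.5 × 5.0043 = -12.511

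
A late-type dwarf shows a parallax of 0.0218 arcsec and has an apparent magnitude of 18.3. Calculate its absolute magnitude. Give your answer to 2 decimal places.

M ≈ 14.99

d = 1/p = 1/0.0218″ = 45.87 pc
5 log₁₀(d/10 pc) = 5 log₁₀(45.87) − 5 = 3.308
M = m − 5 log₁₀(d/10) = 18.3 − 3.308 = 14.992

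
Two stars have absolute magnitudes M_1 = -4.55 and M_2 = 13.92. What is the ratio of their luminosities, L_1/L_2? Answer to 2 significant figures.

L_1/L_2 ≈ 2.4×10^7

ΔM = M_1 − M_2 = -18.47
L_1/L_2 = 10^(−0.4 ΔM) = 10^7.388 = 2.443×10^7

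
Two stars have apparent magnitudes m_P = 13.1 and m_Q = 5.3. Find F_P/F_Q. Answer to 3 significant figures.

F_P/F_Q ≈ 7.59×10^-4

Magnitude difference = 7.8
Flux ratio = 10^(−0.4 Δm) = 10^(−0.4 × 7.8) = 10^-3.120 = 7.586×10^-4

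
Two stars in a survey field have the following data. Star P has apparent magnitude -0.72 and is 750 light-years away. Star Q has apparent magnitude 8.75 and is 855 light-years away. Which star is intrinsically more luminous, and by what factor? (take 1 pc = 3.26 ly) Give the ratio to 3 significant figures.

Star P: d = 750 ly / 3.26 = 230.1 pc
Star P: M = m − 5 log₁₀ d + 5 = -0.72 − 5·2.3618 + 5 = -7.529
Star Q: d = 855 ly / 3.26 = 262.3 pc
Star Q: M = m − 5 log₁₀ d + 5 = 8.75 − 5·2.4187 + 5 = 1.656
ΔM = M_P − M_Q = -7.529 − (1.656) = -9.185; smaller M is more luminous → Star P.
L ratio = 10^(0.4 |ΔM|) = 10^3.674 = 4723

Star P is more luminous, by a factor of 4720.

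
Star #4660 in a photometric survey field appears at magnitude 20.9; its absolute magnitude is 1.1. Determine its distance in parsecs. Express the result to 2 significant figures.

Distance modulus: m − M = 20.9 − (1.1) = 19.800
m − M = 5 log₁₀ d − 5
log₁₀ d = (m − M)/5 + 1 = 4.9600
d = 10^4.9600 = 91200 pc

d ≈ 91000 pc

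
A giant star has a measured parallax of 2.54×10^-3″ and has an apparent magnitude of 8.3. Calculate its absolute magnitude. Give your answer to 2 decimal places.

M ≈ 0.32

d = 1/p = 1/2.54×10^-3″ = 393.7 pc
5 log₁₀(d/10 pc) = 5 log₁₀(393.7) − 5 = 7.976
M = m − 5 log₁₀(d/10) = 8.3 − 7.976 = 0.324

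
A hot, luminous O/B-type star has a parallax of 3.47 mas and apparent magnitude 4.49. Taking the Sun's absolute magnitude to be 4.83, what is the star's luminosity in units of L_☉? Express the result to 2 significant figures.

L/L_☉ ≈ 1100

d = 1/p = 1000/3.47 mas = 288.2 pc
M = m − 5 log₁₀ d + 5 = 4.49 − 5·2.4597 + 5 = -2.808
M − M_☉ = -2.808 − 4.83 = -7.638
L/L_☉ = 10^(−0.4 × -7.638) = 1136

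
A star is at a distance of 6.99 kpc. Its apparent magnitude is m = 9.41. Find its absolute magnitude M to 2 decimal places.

d = 6.99 kpc = 6990 pc
5 log₁₀(d/10 pc) = 5 log₁₀(6990) − 5 = 14.222
M = m − 5 log₁₀(d/10) = 9.41 − 14.222 = -4.812

M ≈ -4.81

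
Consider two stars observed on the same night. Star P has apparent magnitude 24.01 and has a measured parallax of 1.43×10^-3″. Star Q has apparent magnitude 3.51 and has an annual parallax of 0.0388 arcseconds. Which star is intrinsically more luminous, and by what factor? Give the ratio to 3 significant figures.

Star P: d = 1/p = 1/1.43×10^-3″ = 699.3 pc
Star P: M = m − 5 log₁₀ d + 5 = 24.01 − 5·2.8447 + 5 = 14.787
Star Q: d = 1/p = 1/0.0388″ = 25.77 pc
Star Q: M = m − 5 log₁₀ d + 5 = 3.51 − 5·1.4112 + 5 = 1.454
ΔM = M_P − M_Q = 14.787 − (1.454) = 13.333; smaller M is more luminous → Star Q.
L ratio = 10^(0.4 |ΔM|) = 10^5.333 = 215300

Star Q is more luminous, by a factor of 215000.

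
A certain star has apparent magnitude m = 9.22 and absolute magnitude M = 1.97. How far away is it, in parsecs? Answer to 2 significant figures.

Distance modulus: m − M = 9.22 − (1.97) = 7.250
m − M = 5 log₁₀ d − 5
log₁₀ d = (m − M)/5 + 1 = 2.4500
d = 10^2.4500 = 281.8 pc

d ≈ 280 pc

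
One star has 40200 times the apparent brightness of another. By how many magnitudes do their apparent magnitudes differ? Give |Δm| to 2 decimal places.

|Δm| ≈ 11.51

Pogson: Δm = −2.5 log₁₀(ratio) = −2.5 log₁₀(40200) = −2.5 × 4.6042 = -11.511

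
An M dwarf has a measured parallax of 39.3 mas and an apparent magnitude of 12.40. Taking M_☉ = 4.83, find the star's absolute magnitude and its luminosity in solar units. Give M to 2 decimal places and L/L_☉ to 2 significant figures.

d = 1/p = 1000/39.3 mas = 25.45 pc
M = m − 5 log₁₀ d + 5 = 12.40 − 5·1.4056 + 5 = 10.372
M − M_☉ = 10.372 − 4.83 = 5.542
L/L_☉ = 10^(−0.4 × 5.542) = 6.070×10^-3

M ≈ 10.37; L/L_☉ ≈ 6.1×10^-3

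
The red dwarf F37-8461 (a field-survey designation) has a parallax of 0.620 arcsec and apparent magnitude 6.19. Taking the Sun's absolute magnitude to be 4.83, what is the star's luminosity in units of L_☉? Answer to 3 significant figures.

L/L_☉ ≈ 7.43×10^-3

d = 1/p = 1/0.620″ = 1.613 pc
M = m − 5 log₁₀ d + 5 = 6.19 − 5·0.2076 + 5 = 10.152
M − M_☉ = 10.152 − 4.83 = 5.322
L/L_☉ = 10^(−0.4 × 5.322) = 7.434×10^-3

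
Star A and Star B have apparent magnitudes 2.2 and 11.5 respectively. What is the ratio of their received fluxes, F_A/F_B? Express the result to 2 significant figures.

Magnitude difference = -9.3
Flux ratio = 10^(−0.4 Δm) = 10^(−0.4 × -9.3) = 10^3.720 = 5248

F_A/F_B ≈ 5200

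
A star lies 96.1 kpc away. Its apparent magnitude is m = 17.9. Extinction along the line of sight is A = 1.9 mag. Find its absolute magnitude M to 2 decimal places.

d = 96.1 kpc = 96100 pc
5 log₁₀(d/10 pc) = 5 log₁₀(96100) − 5 = 19.914
M = m − 5 log₁₀(d/10) − A = 17.9 − 19.914 − 1.9 = -3.914

M ≈ -3.91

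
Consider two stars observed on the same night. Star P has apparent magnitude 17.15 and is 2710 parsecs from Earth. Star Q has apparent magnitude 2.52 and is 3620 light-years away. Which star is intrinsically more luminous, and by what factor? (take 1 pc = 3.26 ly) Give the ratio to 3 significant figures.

Star Q is more luminous, by a factor of 119000.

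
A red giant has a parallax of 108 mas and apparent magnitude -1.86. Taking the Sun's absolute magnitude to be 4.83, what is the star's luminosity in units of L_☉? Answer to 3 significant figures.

d = 1/p = 1000/108 mas = 9.259 pc
M = m − 5 log₁₀ d + 5 = -1.86 − 5·0.9666 + 5 = -1.693
M − M_☉ = -1.693 − 4.83 = -6.523
L/L_☉ = 10^(−0.4 × -6.523) = 406.6

L/L_☉ ≈ 407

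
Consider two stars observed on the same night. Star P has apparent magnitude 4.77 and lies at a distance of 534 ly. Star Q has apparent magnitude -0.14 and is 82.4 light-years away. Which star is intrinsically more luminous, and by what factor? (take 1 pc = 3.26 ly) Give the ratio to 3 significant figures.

Star P: d = 534 ly / 3.26 = 163.8 pc
Star P: M = m − 5 log₁₀ d + 5 = 4.77 − 5·2.2143 + 5 = -1.302
Star Q: d = 82.4 ly / 3.26 = 25.28 pc
Star Q: M = m − 5 log₁₀ d + 5 = -0.14 − 5·1.4027 + 5 = -2.154
ΔM = M_P − M_Q = -1.302 − (-2.154) = 0.852; smaller M is more luminous → Star Q.
L ratio = 10^(0.4 |ΔM|) = 10^0.341 = 2.192

Star Q is more luminous, by a factor of 2.19.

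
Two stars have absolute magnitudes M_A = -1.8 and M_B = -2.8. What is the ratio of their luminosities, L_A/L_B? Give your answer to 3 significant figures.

L_A/L_B ≈ 0.398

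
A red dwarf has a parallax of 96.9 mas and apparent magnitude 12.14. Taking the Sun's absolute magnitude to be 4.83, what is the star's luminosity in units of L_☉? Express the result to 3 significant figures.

L/L_☉ ≈ 1.27×10^-3

d = 1/p = 1000/96.9 mas = 10.32 pc
M = m − 5 log₁₀ d + 5 = 12.14 − 5·1.0137 + 5 = 12.072
M − M_☉ = 12.072 − 4.83 = 7.242
L/L_☉ = 10^(−0.4 × 7.242) = 1.269×10^-3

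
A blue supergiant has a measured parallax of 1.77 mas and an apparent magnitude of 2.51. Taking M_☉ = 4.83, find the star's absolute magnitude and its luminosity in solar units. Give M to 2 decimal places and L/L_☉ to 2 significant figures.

M ≈ -6.25; L/L_☉ ≈ 27000

d = 1/p = 1000/1.77 mas = 565.0 pc
M = m − 5 log₁₀ d + 5 = 2.51 − 5·2.7520 + 5 = -6.250
M − M_☉ = -6.250 − 4.83 = -11.080
L/L_☉ = 10^(−0.4 × -11.080) = 27040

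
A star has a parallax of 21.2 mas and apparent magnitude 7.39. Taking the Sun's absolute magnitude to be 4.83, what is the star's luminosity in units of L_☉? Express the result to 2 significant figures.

L/L_☉ ≈ 2.1

d = 1/p = 1000/21.2 mas = 47.17 pc
M = m − 5 log₁₀ d + 5 = 7.39 − 5·1.6737 + 5 = 4.022
M − M_☉ = 4.022 − 4.83 = -0.808
L/L_☉ = 10^(−0.4 × -0.808) = 2.105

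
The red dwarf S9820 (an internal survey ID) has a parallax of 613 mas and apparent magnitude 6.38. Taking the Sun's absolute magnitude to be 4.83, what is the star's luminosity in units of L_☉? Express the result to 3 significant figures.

d = 1/p = 1000/613 mas = 1.631 pc
M = m − 5 log₁₀ d + 5 = 6.38 − 5·0.2125 + 5 = 10.317
M − M_☉ = 10.317 − 4.83 = 5.487
L/L_☉ = 10^(−0.4 × 5.487) = 6.384×10^-3

L/L_☉ ≈ 6.38×10^-3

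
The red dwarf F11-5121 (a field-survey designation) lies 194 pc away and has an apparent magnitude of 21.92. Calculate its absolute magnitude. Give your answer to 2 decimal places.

5 log₁₀(d/10 pc) = 5 log₁₀(194.0) − 5 = 6.439
M = m − 5 log₁₀(d/10) = 21.92 − 6.439 = 15.481

M ≈ 15.48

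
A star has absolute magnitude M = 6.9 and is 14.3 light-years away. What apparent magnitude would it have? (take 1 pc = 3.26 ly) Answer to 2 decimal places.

m ≈ 5.11

d = 14.3 ly / 3.26 = 4.387 pc
m = M + 5 log₁₀ d − 5 = 6.9 + 5·0.6421 − 5 = 5.111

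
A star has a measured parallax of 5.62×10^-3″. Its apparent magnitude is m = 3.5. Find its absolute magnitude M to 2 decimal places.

d = 1/p = 1/5.62×10^-3″ = 177.9 pc
5 log₁₀(d/10 pc) = 5 log₁₀(177.9) − 5 = 6.251
M = m − 5 log₁₀(d/10) = 3.5 − 6.251 = -2.751

M ≈ -2.75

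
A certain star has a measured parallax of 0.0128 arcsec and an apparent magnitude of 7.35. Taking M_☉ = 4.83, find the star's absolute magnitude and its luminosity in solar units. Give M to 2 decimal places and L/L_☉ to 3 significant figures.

M ≈ 2.89; L/L_☉ ≈ 5.99

d = 1/p = 1/0.0128″ = 78.12 pc
M = m − 5 log₁₀ d + 5 = 7.35 − 5·1.8928 + 5 = 2.886
M − M_☉ = 2.886 − 4.83 = -1.944
L/L_☉ = 10^(−0.4 × -1.944) = 5.992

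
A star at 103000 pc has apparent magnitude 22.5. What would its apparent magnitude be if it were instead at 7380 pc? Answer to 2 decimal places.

Flux ∝ 1/d², so Δm = 5 log₁₀(d₂/d₁) = 5 log₁₀(7380/103000) = -5.724
m₂ = m₁ + Δm = 22.5 + (-5.724) = 16.776

m ≈ 16.78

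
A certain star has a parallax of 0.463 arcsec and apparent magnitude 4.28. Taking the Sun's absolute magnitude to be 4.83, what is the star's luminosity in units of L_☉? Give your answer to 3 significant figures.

d = 1/p = 1/0.463″ = 2.160 pc
M = m − 5 log₁₀ d + 5 = 4.28 − 5·0.3344 + 5 = 7.608
M − M_☉ = 7.608 − 4.83 = 2.778
L/L_☉ = 10^(−0.4 × 2.778) = 0.07742

L/L_☉ ≈ 0.0774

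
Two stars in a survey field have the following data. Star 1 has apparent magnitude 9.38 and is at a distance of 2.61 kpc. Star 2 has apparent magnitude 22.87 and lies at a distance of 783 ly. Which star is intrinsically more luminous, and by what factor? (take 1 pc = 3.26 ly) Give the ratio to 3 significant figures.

Star 1 is more luminous, by a factor of 2.94×10^7.

Star 1: d = 2.61 kpc = 2610 pc
Star 1: M = m − 5 log₁₀ d + 5 = 9.38 − 5·3.4166 + 5 = -2.703
Star 2: d = 783 ly / 3.26 = 240.2 pc
Star 2: M = m − 5 log₁₀ d + 5 = 22.87 − 5·2.3805 + 5 = 15.967
ΔM = M_1 − M_2 = -2.703 − (15.967) = -18.670; smaller M is more luminous → Star 1.
L ratio = 10^(0.4 |ΔM|) = 10^7.468 = 2.939×10^7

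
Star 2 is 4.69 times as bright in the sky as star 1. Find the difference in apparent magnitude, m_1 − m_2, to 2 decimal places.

Pogson: Δm = −2.5 log₁₀(ratio) = −2.5 log₁₀(4.69) = −2.5 × 0.6712 = -1.678
Star 2 is brighter so has the smaller magnitude: m_1 − m_2 is positive.

m_1 − m_2 ≈ 1.68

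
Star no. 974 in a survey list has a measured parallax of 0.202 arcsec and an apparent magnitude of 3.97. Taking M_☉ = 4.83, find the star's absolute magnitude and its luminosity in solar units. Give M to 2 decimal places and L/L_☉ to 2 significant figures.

M ≈ 5.50; L/L_☉ ≈ 0.54

d = 1/p = 1/0.202″ = 4.950 pc
M = m − 5 log₁₀ d + 5 = 3.97 − 5·0.6946 + 5 = 5.497
M − M_☉ = 5.497 − 4.83 = 0.667
L/L_☉ = 10^(−0.4 × 0.667) = 0.5411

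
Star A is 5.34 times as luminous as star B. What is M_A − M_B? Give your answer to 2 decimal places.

M_A − M_B ≈ -1.82

Pogson: ΔM = −2.5 log₁₀(ratio) = −2.5 log₁₀(5.34) = −2.5 × 0.7275 = -1.819
Star A is brighter, so it has the smaller magnitude: the difference is negative.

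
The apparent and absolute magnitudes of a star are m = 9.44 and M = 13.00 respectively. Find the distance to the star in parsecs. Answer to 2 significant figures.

d ≈ 1.9 pc

Distance modulus: m − M = 9.44 − (13.00) = -3.560
m − M = 5 log₁₀ d − 5
log₁₀ d = (m − M)/5 + 1 = 0.2880
d = 10^0.2880 = 1.941 pc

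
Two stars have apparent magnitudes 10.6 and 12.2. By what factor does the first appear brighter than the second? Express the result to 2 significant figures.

4.4

Δm = 10.6 − (12.2) = -1.6
Flux ratio = 10^(−0.4 Δm) = 10^(−0.4 × -1.6) = 10^0.640 = 4.365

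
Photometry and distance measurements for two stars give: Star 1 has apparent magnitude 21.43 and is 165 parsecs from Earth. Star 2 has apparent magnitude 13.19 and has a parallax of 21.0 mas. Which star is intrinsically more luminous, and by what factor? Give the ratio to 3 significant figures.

Star 2 is more luminous, by a factor of 165.

Star 1: M = m − 5 log₁₀ d + 5 = 21.43 − 5·2.2175 + 5 = 15.343
Star 2: p = 21.0 mas = 0.0210″ → d = 1/p = 47.62 pc
Star 2: M = m − 5 log₁₀ d + 5 = 13.19 − 5·1.6778 + 5 = 9.801
ΔM = M_1 − M_2 = 15.343 − (9.801) = 5.541; smaller M is more luminous → Star 2.
L ratio = 10^(0.4 |ΔM|) = 10^2.217 = 164.7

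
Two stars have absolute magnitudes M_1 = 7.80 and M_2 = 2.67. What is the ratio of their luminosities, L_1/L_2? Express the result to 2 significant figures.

ΔM = M_1 − M_2 = 5.13
L_1/L_2 = 10^(−0.4 ΔM) = 10^-2.052 = 8.872×10^-3

L_1/L_2 ≈ 8.9×10^-3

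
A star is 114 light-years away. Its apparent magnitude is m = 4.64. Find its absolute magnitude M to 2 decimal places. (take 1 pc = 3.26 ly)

M ≈ 1.92

d = 114 ly / 3.26 = 34.97 pc
5 log₁₀(d/10 pc) = 5 log₁₀(34.97) − 5 = 2.718
M = m − 5 log₁₀(d/10) = 4.64 − 2.718 = 1.922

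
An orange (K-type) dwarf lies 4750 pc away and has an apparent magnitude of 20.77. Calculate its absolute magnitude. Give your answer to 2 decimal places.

M ≈ 7.39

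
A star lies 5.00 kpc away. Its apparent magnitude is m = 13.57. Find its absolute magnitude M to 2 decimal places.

d = 5.00 kpc = 5000 pc
5 log₁₀(d/10 pc) = 5 log₁₀(5000) − 5 = 13.495
M = m − 5 log₁₀(d/10) = 13.57 − 13.495 = 0.075

M ≈ 0.08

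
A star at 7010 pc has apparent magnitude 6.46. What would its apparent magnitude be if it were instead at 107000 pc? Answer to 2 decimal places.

Flux ∝ 1/d², so Δm = 5 log₁₀(d₂/d₁) = 5 log₁₀(107000/7010) = 5.918
m₂ = m₁ + Δm = 6.46 + (5.918) = 12.378

m ≈ 12.38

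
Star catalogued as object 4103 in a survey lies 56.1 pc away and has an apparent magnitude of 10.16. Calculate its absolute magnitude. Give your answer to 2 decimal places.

M ≈ 6.42

5 log₁₀(d/10 pc) = 5 log₁₀(56.10) − 5 = 3.745
M = m − 5 log₁₀(d/10) = 10.16 − 3.745 = 6.415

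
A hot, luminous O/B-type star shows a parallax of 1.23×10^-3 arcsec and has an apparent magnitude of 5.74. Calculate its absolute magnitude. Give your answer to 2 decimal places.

M ≈ -3.81

d = 1/p = 1/1.23×10^-3″ = 813.0 pc
5 log₁₀(d/10 pc) = 5 log₁₀(813.0) − 5 = 9.550
M = m − 5 log₁₀(d/10) = 5.74 − 9.550 = -3.810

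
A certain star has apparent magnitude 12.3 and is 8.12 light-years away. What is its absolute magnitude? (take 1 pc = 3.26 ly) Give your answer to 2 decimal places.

M ≈ 15.32

d = 8.12 ly / 3.26 = 2.491 pc
5 log₁₀(d/10 pc) = 5 log₁₀(2.491) − 5 = -3.018
M = m − 5 log₁₀(d/10) = 12.3 + 3.018 = 15.318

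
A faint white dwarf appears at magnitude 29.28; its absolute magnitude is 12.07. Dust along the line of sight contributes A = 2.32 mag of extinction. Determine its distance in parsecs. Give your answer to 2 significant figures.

m − M = 5 log₁₀(d/10 pc) + A  ⇒  29.28 − (12.07) − 2.32 = 5 log₁₀(d/10)
14.890 = 5 log₁₀(d/10)
log₁₀ d = (m − M − A)/5 + 1 = 3.9780
d = 10^3.9780 = 9506 pc

d ≈ 9500 pc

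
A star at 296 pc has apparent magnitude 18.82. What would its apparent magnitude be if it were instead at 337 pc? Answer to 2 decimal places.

Flux ∝ 1/d², so Δm = 5 log₁₀(d₂/d₁) = 5 log₁₀(337/296) = 0.282
m₂ = m₁ + Δm = 18.82 + (0.282) = 19.102

m ≈ 19.10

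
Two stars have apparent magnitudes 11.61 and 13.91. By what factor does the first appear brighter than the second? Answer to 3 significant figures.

Magnitude difference = -2.30
Flux ratio = 10^(−0.4 Δm) = 10^(−0.4 × -2.30) = 10^0.920 = 8.318

8.32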